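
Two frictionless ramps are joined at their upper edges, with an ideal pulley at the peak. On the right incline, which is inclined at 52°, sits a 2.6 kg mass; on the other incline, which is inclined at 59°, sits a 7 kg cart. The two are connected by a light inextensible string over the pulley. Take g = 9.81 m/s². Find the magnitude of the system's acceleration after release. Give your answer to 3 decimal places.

4.038 m/s²

Resolve each weight along its own incline: the 2.6 kg mass has component 2.6 × 9.81 × sin 52° = 20.099 N down its slope, and the 7 kg mass has 7 × 9.81 × sin 59° = 58.862 N down its slope.
The 7 kg side's 58.862 N exceeds the other side's 20.099 N, so that mass slides down and the 2.6 kg mass slides up. Taking that direction as positive, Newton's second law for the whole system gives 58.862 − 20.099 = (2.6 + 7) a, so a = 38.763 / 9.6 = 4.0378 m/s².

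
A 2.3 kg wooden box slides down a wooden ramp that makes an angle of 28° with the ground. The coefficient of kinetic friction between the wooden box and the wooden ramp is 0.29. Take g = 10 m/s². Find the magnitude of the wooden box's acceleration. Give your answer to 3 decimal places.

Resolving the weight along the incline: the component pulling the wooden box down the slope is mg sin 28° = 2.3 × 10 × 0.4695 = 10.798 N, and the normal force is N = mg cos 28° = 2.3 × 10 × 0.8829 = 20.307 N.
Kinetic friction acts up the slope with magnitude f = μN = 0.29 × 20.307 = 5.889 N.
Net force along the incline is 10.798 − 5.889 = 4.909 N, so a = 4.909 / 2.3 = 2.1343 m/s².

2.134 m/s²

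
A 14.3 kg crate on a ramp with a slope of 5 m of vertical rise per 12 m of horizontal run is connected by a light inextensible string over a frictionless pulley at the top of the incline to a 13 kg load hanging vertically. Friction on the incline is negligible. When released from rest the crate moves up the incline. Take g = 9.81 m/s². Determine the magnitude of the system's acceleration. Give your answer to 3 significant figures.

For the crate on the incline: the weight component along the slope is m₁g sin 22.62° = 14.3 × 9.81 × 0.3846 = 53.953 N and the normal force is N = m₁g cos 22.62° = 129.492 N.
Newton's second law for the crate (up-slope positive): T − 53.953 = 14.3 a. For the hanging load (downward positive): 13 × 9.81 − T = 13 a.
Adding the two equations eliminates T: 73.577 = 27.3 a, so a = 2.6951 m/s².

2.70 m/s²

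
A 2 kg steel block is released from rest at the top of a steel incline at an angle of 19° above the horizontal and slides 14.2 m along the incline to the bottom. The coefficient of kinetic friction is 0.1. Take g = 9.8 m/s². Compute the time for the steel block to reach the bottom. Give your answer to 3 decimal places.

The weight component along the incline is mg sin 19° = 6.381 N and the normal force is N = mg cos 19° = 18.532 N.
Friction up the slope is f = μN = 0.1 × 18.532 = 1.853 N, so the net downslope force is 6.381 − 1.853 = 4.528 N and a = 4.528 / 2 = 2.2640 m/s².
Starting from rest, L = ½at², so t = √(2L/a) = √(2 × 14.2 / 2.2640) = 3.5418 s.

3.542 s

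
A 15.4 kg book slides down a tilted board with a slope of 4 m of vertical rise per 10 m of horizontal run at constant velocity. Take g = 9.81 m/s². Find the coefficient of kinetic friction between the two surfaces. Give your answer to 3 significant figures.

0.400

At constant velocity the net force along the incline is zero: mg sin 21.80° = μ mg cos 21.80°.
So μ = tan 21.80° = 0.3714 / 0.9285 = 0.4000.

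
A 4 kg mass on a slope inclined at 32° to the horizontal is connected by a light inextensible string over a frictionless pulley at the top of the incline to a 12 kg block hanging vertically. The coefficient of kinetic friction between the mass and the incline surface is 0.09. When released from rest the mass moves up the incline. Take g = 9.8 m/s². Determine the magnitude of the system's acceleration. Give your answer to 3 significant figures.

For the mass on the incline: the weight component along the slope is m₁g sin 32° = 4 × 9.8 × 0.5299 = 20.772 N and the normal force is N = m₁g cos 32° = 33.243 N.
Kinetic friction opposes the mass's motion up the incline: f = μN = 0.09 × 33.243 = 2.992 N acting down the slope.
Newton's second law for the mass (up-slope positive): T − 20.772 − 2.992 = 4 a. For the hanging block (downward positive): 12 × 9.8 − T = 12 a.
Adding the two equations eliminates T: 93.836 = 16 a, so a = 5.8647 m/s².

5.86 m/s²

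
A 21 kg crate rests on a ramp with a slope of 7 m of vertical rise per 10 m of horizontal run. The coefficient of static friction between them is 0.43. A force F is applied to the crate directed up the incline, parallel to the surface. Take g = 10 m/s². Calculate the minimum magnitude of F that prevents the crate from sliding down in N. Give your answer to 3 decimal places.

The normal force is N = mg cos 34.99° = 172.039 N. With F at its minimum the crate is on the verge of sliding down, so static friction is at its maximum μ_s N = 0.43 × 172.039 = 73.977 N and acts up the slope.
Equilibrium along the incline: F + μ_s N = mg sin 34.99°, so F = 120.427 − 73.977 = 46.450 N.

46.450 N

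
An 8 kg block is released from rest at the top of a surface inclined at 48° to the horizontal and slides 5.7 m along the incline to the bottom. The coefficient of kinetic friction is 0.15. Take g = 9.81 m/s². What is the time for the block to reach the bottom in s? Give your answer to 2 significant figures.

The weight component along the incline is mg sin 48° = 58.322 N and the normal force is N = mg cos 48° = 52.513 N.
Friction up the slope is f = μN = 0.15 × 52.513 = 7.877 N, so the net downslope force is 58.322 − 7.877 = 50.445 N and a = 50.445 / 8 = 6.3056 m/s².
Starting from rest, L = ½at², so t = √(2L/a) = √(2 × 5.7 / 6.3056) = 1.3446 s.

1.3 s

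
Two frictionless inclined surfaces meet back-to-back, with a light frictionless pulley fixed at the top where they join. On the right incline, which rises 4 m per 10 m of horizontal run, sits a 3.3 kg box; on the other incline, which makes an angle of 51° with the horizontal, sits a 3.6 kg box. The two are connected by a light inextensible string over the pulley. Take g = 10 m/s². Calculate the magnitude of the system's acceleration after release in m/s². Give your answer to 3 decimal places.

Resolve each weight along its own incline: the 3.3 kg mass has component 3.3 × 10 × sin 21.80° = 12.256 N down its slope, and the 3.6 kg mass has 3.6 × 10 × sin 51° = 27.977 N down its slope.
The 3.6 kg side's 27.977 N exceeds the other side's 12.256 N, so that mass slides down and the 3.3 kg mass slides up. Taking that direction as positive, Newton's second law for the whole system gives 27.977 − 12.256 = (3.3 + 3.6) a, so a = 15.721 / 6.9 = 2.2784 m/s².

2.278 m/s²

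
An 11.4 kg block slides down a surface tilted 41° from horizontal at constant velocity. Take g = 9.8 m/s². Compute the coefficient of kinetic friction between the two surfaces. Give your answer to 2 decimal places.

At constant velocity the net force along the incline is zero: mg sin 41° = μ mg cos 41°.
So μ = tan 41° = 0.6561 / 0.7547 = 0.8694.

0.87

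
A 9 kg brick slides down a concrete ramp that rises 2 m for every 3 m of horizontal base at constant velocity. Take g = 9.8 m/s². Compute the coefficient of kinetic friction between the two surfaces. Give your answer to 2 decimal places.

0.67

At constant velocity the net force along the incline is zero: mg sin 33.69° = μ mg cos 33.69°.
So μ = tan 33.69° = 0.5547 / 0.8321 = 0.6666.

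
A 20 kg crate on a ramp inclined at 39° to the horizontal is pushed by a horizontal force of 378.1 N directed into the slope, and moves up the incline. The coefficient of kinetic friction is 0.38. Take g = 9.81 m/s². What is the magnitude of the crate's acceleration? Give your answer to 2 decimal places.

1.10 m/s²

The horizontal push has components F cos 39° = 378.1 × 0.7771 = 293.822 N up the incline and F sin 39° = 378.1 × 0.6293 = 237.938 N pressing into the surface.
The normal force is therefore N = mg cos 39° + F sin 39° = 152.467 + 237.938 = 390.405 N, and kinetic friction down the slope is μN = 0.38 × 390.405 = 148.354 N.
Along the incline: F cos 39° − mg sin 39° − μN = ma, so 293.822 − 123.469 − 148.354 = 20 a, giving a = 1.0999 m/s².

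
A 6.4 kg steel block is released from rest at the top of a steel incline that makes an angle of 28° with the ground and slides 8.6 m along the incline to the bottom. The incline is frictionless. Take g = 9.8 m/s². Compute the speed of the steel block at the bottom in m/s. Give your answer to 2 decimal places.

The weight component along the incline is mg sin 28° = 29.445 N and the normal force is N = mg cos 28° = 55.378 N.
With no friction, a = g sin 28° = 4.6008 m/s².
Starting from rest over a distance of 8.6 m, v² = 2aL = 2 × 4.6008 × 8.6 = 79.1338, so v = 8.8957 m/s.

8.90 m/s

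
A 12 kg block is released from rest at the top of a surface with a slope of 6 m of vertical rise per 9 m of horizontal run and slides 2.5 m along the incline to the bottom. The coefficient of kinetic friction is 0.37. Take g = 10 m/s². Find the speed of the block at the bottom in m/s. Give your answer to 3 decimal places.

The weight component along the incline is mg sin 33.69° = 66.564 N and the normal force is N = mg cos 33.69° = 99.846 N.
Friction up the slope is f = μN = 0.37 × 99.846 = 36.943 N, so the net downslope force is 66.564 − 36.943 = 29.621 N and a = 29.621 / 12 = 2.4684 m/s².
Starting from rest over a distance of 2.5 m, v² = 2aL = 2 × 2.4684 × 2.5 = 12.3420, so v = 3.5131 m/s.

3.513 m/s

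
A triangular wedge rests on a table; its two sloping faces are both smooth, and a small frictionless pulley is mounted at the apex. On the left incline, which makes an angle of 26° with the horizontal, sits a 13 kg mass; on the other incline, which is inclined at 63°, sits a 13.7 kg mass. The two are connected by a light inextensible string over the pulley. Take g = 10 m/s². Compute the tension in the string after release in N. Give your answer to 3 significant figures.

88.7 N

Resolve each weight along its own incline: the 13 kg mass has component 13 × 10 × sin 26° = 56.988 N down its slope, and the 13.7 kg mass has 13.7 × 10 × sin 63° = 122.068 N down its slope.
The 13.7 kg side's 122.068 N exceeds the other side's 56.988 N, so that mass slides down and the 13 kg mass slides up. Taking that direction as positive, Newton's second law for the whole system gives 122.068 − 56.988 = (13 + 13.7) a, so a = 65.080 / 26.7 = 2.4375 m/s².
For the 13 kg mass (up-slope positive): T − 56.988 = 13 × 2.4375, so T = 88.675 N.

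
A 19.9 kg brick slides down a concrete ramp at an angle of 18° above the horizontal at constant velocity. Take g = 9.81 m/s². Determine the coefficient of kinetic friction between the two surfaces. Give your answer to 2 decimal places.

0.32

At constant velocity the net force along the incline is zero: mg sin 18° = μ mg cos 18°.
So μ = tan 18° = 0.3090 / 0.9511 = 0.3249.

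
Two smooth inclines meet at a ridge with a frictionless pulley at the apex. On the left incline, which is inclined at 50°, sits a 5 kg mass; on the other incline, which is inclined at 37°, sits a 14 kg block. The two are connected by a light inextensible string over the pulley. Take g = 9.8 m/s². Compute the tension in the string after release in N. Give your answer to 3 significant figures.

49.4 N

Resolve each weight along its own incline: the 5 kg mass has component 5 × 9.8 × sin 50° = 37.536 N down its slope, and the 14 kg mass has 14 × 9.8 × sin 37° = 82.569 N down its slope.
The 14 kg side's 82.569 N exceeds the other side's 37.536 N, so that mass slides down and the 5 kg mass slides up. Taking that direction as positive, Newton's second law for the whole system gives 82.569 − 37.536 = (5 + 14) a, so a = 45.033 / 19 = 2.3702 m/s².
For the 5 kg mass (up-slope positive): T − 37.536 = 5 × 2.3702, so T = 49.387 N.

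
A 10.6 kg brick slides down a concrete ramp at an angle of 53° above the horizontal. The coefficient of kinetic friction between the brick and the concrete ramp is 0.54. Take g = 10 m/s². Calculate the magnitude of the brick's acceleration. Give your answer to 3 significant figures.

Resolving the weight along the incline: the component pulling the brick down the slope is mg sin 53° = 10.6 × 10 × 0.7986 = 84.652 N, and the normal force is N = mg cos 53° = 10.6 × 10 × 0.6018 = 63.791 N.
Kinetic friction acts up the slope with magnitude f = μN = 0.54 × 63.791 = 34.447 N.
Net force along the incline is 84.652 − 34.447 = 50.205 N, so a = 50.205 / 10.6 = 4.7363 m/s².

4.74 m/s²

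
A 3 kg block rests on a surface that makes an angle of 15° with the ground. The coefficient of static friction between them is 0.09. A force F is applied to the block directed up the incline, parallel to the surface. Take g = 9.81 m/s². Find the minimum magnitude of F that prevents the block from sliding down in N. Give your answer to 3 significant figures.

5.06 N

The normal force is N = mg cos 15° = 28.427 N. With F at its minimum the block is on the verge of sliding down, so static friction is at its maximum μ_s N = 0.09 × 28.427 = 2.558 N and acts up the slope.
Equilibrium along the incline: F + μ_s N = mg sin 15°, so F = 7.617 − 2.558 = 5.059 N.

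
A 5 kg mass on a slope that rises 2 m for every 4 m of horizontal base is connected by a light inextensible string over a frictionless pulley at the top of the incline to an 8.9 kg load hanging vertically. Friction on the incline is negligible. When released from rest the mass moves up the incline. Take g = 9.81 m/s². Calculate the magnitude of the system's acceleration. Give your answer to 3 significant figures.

4.70 m/s²

For the mass on the incline: the weight component along the slope is m₁g sin 26.57° = 5 × 9.81 × 0.4472 = 21.935 N and the normal force is N = m₁g cos 26.57° = 43.872 N.
Newton's second law for the mass (up-slope positive): T − 21.935 = 5 a. For the hanging load (downward positive): 8.9 × 9.81 − T = 8.9 a.
Adding the two equations eliminates T: 65.374 = 13.9 a, so a = 4.7032 m/s².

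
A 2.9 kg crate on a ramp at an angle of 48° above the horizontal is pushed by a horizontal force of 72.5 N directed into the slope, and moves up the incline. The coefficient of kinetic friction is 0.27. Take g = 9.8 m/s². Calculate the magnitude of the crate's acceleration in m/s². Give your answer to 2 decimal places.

2.66 m/s²

The horizontal push has components F cos 48° = 72.5 × 0.6691 = 48.510 N up the incline and F sin 48° = 72.5 × 0.7431 = 53.875 N pressing into the surface.
The normal force is therefore N = mg cos 48° + F sin 48° = 19.016 + 53.875 = 72.891 N, and kinetic friction down the slope is μN = 0.27 × 72.891 = 19.681 N.
Along the incline: F cos 48° − mg sin 48° − μN = ma, so 48.510 − 21.119 − 19.681 = 2.9 a, giving a = 2.6586 m/s².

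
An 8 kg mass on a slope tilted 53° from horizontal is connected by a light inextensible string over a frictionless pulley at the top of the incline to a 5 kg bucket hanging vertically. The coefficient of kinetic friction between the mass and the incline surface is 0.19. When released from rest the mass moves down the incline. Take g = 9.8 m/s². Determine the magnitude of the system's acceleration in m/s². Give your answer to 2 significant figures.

For the mass on the incline: the weight component along the slope is m₁g sin 53° = 8 × 9.8 × 0.7986 = 62.610 N and the normal force is N = m₁g cos 53° = 47.182 N.
Kinetic friction opposes the mass's motion down the incline: f = μN = 0.19 × 47.182 = 8.965 N acting up the slope.
Newton's second law for the mass (down-slope positive): 62.610 − 8.965 − T = 8 a. For the hanging bucket (upward positive): T − 5 × 9.8 = 5 a.
Adding the two equations eliminates T: 4.645 = 13 a, so a = 0.3573 m/s².

0.36 m/s²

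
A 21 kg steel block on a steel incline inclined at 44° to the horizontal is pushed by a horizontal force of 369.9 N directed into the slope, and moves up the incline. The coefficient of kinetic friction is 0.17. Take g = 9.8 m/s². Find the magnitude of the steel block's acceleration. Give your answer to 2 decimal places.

The horizontal push has components F cos 44° = 369.9 × 0.7193 = 266.069 N up the incline and F sin 44° = 369.9 × 0.6947 = 256.970 N pressing into the surface.
The normal force is therefore N = mg cos 44° + F sin 44° = 148.032 + 256.970 = 405.002 N, and kinetic friction down the slope is μN = 0.17 × 405.002 = 68.850 N.
Along the incline: F cos 44° − mg sin 44° − μN = ma, so 266.069 − 142.969 − 68.850 = 21 a, giving a = 2.5833 m/s².

2.58 m/s²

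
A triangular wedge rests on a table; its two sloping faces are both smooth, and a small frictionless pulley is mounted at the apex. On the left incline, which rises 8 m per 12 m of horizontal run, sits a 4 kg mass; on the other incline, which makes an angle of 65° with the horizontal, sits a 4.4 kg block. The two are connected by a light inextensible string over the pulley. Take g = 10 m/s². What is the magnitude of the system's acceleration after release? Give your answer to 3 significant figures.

Resolve each weight along its own incline: the 4 kg mass has component 4 × 10 × sin 33.69° = 22.188 N down its slope, and the 4.4 kg mass has 4.4 × 10 × sin 65° = 39.878 N down its slope.
The 4.4 kg side's 39.878 N exceeds the other side's 22.188 N, so that mass slides down and the 4 kg mass slides up. Taking that direction as positive, Newton's second law for the whole system gives 39.878 − 22.188 = (4 + 4.4) a, so a = 17.690 / 8.4 = 2.1060 m/s².

2.11 m/s²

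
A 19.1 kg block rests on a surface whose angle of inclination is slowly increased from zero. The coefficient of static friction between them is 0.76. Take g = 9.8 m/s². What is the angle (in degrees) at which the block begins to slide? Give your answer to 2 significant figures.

37°

At the threshold of sliding, static friction is at its maximum μ_s N and exactly balances the weight component along the incline: mg sin θ = μ_s mg cos θ.
Hence tan θ = μ_s = 0.76, so θ = arctan(0.76) = 37.2348°.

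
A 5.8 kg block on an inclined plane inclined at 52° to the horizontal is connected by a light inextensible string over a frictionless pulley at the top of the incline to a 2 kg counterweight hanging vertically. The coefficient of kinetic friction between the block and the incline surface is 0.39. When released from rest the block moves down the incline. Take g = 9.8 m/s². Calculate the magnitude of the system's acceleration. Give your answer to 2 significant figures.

For the block on the incline: the weight component along the slope is m₁g sin 52° = 5.8 × 9.8 × 0.7880 = 44.790 N and the normal force is N = m₁g cos 52° = 34.994 N.
Kinetic friction opposes the block's motion down the incline: f = μN = 0.39 × 34.994 = 13.648 N acting up the slope.
Newton's second law for the block (down-slope positive): 44.790 − 13.648 − T = 5.8 a. For the hanging counterweight (upward positive): T − 2 × 9.8 = 2 a.
Adding the two equations eliminates T: 11.542 = 7.8 a, so a = 1.4797 m/s².

1.5 m/s²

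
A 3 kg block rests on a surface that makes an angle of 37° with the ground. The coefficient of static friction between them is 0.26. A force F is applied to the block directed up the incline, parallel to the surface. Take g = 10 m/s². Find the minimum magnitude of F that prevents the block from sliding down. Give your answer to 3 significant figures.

The normal force is N = mg cos 37° = 23.959 N. With F at its minimum the block is on the verge of sliding down, so static friction is at its maximum μ_s N = 0.26 × 23.959 = 6.229 N and acts up the slope.
Equilibrium along the incline: F + μ_s N = mg sin 37°, so F = 18.054 − 6.229 = 11.825 N.

11.8 N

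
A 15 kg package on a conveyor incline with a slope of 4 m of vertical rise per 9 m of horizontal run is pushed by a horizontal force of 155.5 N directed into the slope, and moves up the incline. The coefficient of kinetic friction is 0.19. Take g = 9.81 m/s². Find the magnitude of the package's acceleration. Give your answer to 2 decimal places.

The horizontal push has components F cos 23.96° = 155.5 × 0.9138 = 142.096 N up the incline and F sin 23.96° = 155.5 × 0.4061 = 63.149 N pressing into the surface.
The normal force is therefore N = mg cos 23.96° + F sin 23.96° = 134.466 + 63.149 = 197.615 N, and kinetic friction down the slope is μN = 0.19 × 197.615 = 37.547 N.
Along the incline: F cos 23.96° − mg sin 23.96° − μN = ma, so 142.096 − 59.758 − 37.547 = 15 a, giving a = 2.9861 m/s².

2.99 m/s²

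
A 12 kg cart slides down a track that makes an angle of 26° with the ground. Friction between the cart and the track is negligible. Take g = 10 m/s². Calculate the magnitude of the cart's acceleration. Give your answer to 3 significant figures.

Resolving the weight along the incline: the component pulling the cart down the slope is mg sin 26° = 12 × 10 × 0.4384 = 52.608 N, and the normal force is N = mg cos 26° = 12 × 10 × 0.8988 = 107.856 N.
With no friction the net force along the incline is 52.608 N, so a = g sin 26° = 52.608 / 12 = 4.3840 m/s².

4.38 m/s²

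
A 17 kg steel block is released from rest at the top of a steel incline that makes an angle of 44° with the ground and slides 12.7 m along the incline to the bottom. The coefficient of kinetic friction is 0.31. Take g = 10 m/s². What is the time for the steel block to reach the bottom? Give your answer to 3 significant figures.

2.32 s

The weight component along the incline is mg sin 44° = 118.092 N and the normal force is N = mg cos 44° = 122.288 N.
Friction up the slope is f = μN = 0.31 × 122.288 = 37.909 N, so the net downslope force is 118.092 − 37.909 = 80.183 N and a = 80.183 / 17 = 4.7166 m/s².
Starting from rest, L = ½at², so t = √(2L/a) = √(2 × 12.7 / 4.7166) = 2.3206 s.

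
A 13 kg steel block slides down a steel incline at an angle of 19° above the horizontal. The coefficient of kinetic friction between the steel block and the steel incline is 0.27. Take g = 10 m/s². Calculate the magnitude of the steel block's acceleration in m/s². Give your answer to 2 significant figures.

0.70 m/s²

Resolving the weight along the incline: the component pulling the steel block down the slope is mg sin 19° = 13 × 10 × 0.3256 = 42.328 N, and the normal force is N = mg cos 19° = 13 × 10 × 0.9455 = 122.915 N.
Kinetic friction acts up the slope with magnitude f = μN = 0.27 × 122.915 = 33.187 N.
Net force along the incline is 42.328 − 33.187 = 9.141 N, so a = 9.141 / 13 = 0.7032 m/s².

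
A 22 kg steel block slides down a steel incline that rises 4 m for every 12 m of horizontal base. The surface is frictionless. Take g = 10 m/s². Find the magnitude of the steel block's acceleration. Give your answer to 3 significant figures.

3.16 m/s²

Resolving the weight along the incline: the component pulling the steel block down the slope is mg sin 18.43° = 22 × 10 × 0.3162 = 69.564 N, and the normal force is N = mg cos 18.43° = 22 × 10 × 0.9487 = 208.714 N.
With no friction the net force along the incline is 69.564 N, so a = g sin 18.43° = 69.564 / 22 = 3.1620 m/s².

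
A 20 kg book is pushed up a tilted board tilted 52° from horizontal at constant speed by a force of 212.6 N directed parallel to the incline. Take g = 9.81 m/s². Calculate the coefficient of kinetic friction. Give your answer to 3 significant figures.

At constant speed ΣF = 0 along the incline. The applied 212.6 N acts up the slope; the weight component mg sin 52° = 154.608 N and kinetic friction μN both act down the slope.
So 212.6 = 154.608 + μ × 120.793, giving μ = (212.6 − 154.608) / 120.793 = 0.4801.

0.480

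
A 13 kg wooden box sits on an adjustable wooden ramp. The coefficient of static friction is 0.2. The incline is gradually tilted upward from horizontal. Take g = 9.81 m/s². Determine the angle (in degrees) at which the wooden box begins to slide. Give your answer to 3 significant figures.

At the threshold of sliding, static friction is at its maximum μ_s N and exactly balances the weight component along the incline: mg sin θ = μ_s mg cos θ.
Hence tan θ = μ_s = 0.2, so θ = arctan(0.2) = 11.3099°.

11.3°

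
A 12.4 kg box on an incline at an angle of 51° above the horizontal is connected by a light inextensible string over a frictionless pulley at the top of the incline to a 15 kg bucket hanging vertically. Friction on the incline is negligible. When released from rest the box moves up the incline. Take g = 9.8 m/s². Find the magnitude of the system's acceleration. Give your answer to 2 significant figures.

For the box on the incline: the weight component along the slope is m₁g sin 51° = 12.4 × 9.8 × 0.7771 = 94.433 N and the normal force is N = m₁g cos 51° = 76.475 N.
Newton's second law for the box (up-slope positive): T − 94.433 = 12.4 a. For the hanging bucket (downward positive): 15 × 9.8 − T = 15 a.
Adding the two equations eliminates T: 52.567 = 27.4 a, so a = 1.9185 m/s².

1.9 m/s²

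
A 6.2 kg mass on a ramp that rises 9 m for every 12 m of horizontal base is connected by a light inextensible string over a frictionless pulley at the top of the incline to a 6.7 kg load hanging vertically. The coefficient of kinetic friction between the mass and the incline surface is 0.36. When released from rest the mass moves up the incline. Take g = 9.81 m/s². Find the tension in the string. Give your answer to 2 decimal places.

For the mass on the incline: the weight component along the slope is m₁g sin 36.87° = 6.2 × 9.81 × 0.6000 = 36.493 N and the normal force is N = m₁g cos 36.87° = 48.658 N.
Kinetic friction opposes the mass's motion up the incline: f = μN = 0.36 × 48.658 = 17.517 N acting down the slope.
Newton's second law for the mass (up-slope positive): T − 36.493 − 17.517 = 6.2 a. For the hanging load (downward positive): 6.7 × 9.81 − T = 6.7 a.
Adding the two equations eliminates T: 11.717 = 12.9 a, so a = 0.9083 m/s².
Then from the hanging load's equation, T = 6.7 × (9.81 − 0.9083) = 59.641 N.

59.64 N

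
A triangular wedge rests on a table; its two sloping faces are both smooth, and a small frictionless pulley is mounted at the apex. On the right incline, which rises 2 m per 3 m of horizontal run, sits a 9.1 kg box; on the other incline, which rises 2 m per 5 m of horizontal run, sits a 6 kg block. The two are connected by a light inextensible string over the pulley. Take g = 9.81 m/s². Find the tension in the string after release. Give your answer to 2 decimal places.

32.85 N

Resolve each weight along its own incline: the 9.1 kg mass has component 9.1 × 9.81 × sin 33.69° = 49.519 N down its slope, and the 6 kg mass has 6 × 9.81 × sin 21.80° = 21.860 N down its slope.
The 9.1 kg side's 49.519 N exceeds the other side's 21.860 N, so that mass slides down and the 6 kg mass slides up. Taking that direction as positive, Newton's second law for the whole system gives 49.519 − 21.860 = (9.1 + 6) a, so a = 27.659 / 15.1 = 1.8317 m/s².
For the 6 kg mass (up-slope positive): T − 21.860 = 6 × 1.8317, so T = 32.850 N.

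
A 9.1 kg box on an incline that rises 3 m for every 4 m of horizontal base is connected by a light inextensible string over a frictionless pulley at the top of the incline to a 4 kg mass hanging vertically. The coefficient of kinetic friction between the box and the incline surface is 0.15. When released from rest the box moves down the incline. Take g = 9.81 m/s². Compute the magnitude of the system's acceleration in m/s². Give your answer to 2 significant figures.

For the box on the incline: the weight component along the slope is m₁g sin 36.87° = 9.1 × 9.81 × 0.6000 = 53.563 N and the normal force is N = m₁g cos 36.87° = 71.417 N.
Kinetic friction opposes the box's motion down the incline: f = μN = 0.15 × 71.417 = 10.713 N acting up the slope.
Newton's second law for the box (down-slope positive): 53.563 − 10.713 − T = 9.1 a. For the hanging mass (upward positive): T − 4 × 9.81 = 4 a.
Adding the two equations eliminates T: 3.610 = 13.1 a, so a = 0.2756 m/s².

0.28 m/s²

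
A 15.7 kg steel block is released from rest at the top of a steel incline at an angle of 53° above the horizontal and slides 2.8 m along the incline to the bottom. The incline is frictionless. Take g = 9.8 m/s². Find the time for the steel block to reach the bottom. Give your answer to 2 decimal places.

0.85 s

The weight component along the incline is mg sin 53° = 122.878 N and the normal force is N = mg cos 53° = 92.595 N.
With no friction, a = g sin 53° = 7.8266 m/s².
Starting from rest, L = ½at², so t = √(2L/a) = √(2 × 2.8 / 7.8266) = 0.8459 s.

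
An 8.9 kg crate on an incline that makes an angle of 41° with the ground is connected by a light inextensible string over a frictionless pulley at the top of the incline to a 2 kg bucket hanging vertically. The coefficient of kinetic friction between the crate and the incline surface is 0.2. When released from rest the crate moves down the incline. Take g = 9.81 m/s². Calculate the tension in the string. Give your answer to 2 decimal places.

24.11 N

For the crate on the incline: the weight component along the slope is m₁g sin 41° = 8.9 × 9.81 × 0.6561 = 57.283 N and the normal force is N = m₁g cos 41° = 65.893 N.
Kinetic friction opposes the crate's motion down the incline: f = μN = 0.2 × 65.893 = 13.179 N acting up the slope.
Newton's second law for the crate (down-slope positive): 57.283 − 13.179 − T = 8.9 a. For the hanging bucket (upward positive): T − 2 × 9.81 = 2 a.
Adding the two equations eliminates T: 24.484 = 10.9 a, so a = 2.2462 m/s².
Then from the hanging bucket's equation, T = 2 × (9.81 + 2.2462) = 24.112 N.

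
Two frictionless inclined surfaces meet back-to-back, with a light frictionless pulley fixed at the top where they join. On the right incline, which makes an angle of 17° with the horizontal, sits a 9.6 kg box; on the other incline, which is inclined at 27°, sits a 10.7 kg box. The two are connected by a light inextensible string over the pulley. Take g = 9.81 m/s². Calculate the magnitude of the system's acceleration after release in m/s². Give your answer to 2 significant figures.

0.99 m/s²

Resolve each weight along its own incline: the 9.6 kg mass has component 9.6 × 9.81 × sin 17° = 27.534 N down its slope, and the 10.7 kg mass has 10.7 × 9.81 × sin 27° = 47.654 N down its slope.
The 10.7 kg side's 47.654 N exceeds the other side's 27.534 N, so that mass slides down and the 9.6 kg mass slides up. Taking that direction as positive, Newton's second law for the whole system gives 47.654 − 27.534 = (9.6 + 10.7) a, so a = 20.120 / 20.3 = 0.9911 m/s².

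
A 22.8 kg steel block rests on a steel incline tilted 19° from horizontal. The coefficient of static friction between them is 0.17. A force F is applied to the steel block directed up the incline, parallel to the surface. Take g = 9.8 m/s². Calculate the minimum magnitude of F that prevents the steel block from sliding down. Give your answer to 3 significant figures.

36.8 N

The normal force is N = mg cos 19° = 211.267 N. With F at its minimum the steel block is on the verge of sliding down, so static friction is at its maximum μ_s N = 0.17 × 211.267 = 35.915 N and acts up the slope.
Equilibrium along the incline: F + μ_s N = mg sin 19°, so F = 72.745 − 35.915 = 36.830 N.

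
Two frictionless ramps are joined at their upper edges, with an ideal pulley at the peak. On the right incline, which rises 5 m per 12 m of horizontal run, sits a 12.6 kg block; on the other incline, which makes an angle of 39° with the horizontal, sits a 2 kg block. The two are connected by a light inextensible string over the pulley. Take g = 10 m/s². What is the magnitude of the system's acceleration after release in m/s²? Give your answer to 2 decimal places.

2.46 m/s²

Resolve each weight along its own incline: the 12.6 kg mass has component 12.6 × 10 × sin 22.62° = 48.462 N down its slope, and the 2 kg mass has 2 × 10 × sin 39° = 12.586 N down its slope.
The 12.6 kg side's 48.462 N exceeds the other side's 12.586 N, so that mass slides down and the 2 kg mass slides up. Taking that direction as positive, Newton's second law for the whole system gives 48.462 − 12.586 = (12.6 + 2) a, so a = 35.876 / 14.6 = 2.4573 m/s².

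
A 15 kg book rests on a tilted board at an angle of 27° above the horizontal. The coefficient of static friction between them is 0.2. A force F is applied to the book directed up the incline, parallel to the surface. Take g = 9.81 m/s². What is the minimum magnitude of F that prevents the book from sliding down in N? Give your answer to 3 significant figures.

40.6 N

The normal force is N = mg cos 27° = 131.112 N. With F at its minimum the book is on the verge of sliding down, so static friction is at its maximum μ_s N = 0.2 × 131.112 = 26.222 N and acts up the slope.
Equilibrium along the incline: F + μ_s N = mg sin 27°, so F = 66.805 − 26.222 = 40.583 N.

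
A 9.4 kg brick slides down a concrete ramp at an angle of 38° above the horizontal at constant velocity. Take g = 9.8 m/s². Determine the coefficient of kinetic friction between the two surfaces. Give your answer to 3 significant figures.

0.781

At constant velocity the net force along the incline is zero: mg sin 38° = μ mg cos 38°.
So μ = tan 38° = 0.6157 / 0.7880 = 0.7813.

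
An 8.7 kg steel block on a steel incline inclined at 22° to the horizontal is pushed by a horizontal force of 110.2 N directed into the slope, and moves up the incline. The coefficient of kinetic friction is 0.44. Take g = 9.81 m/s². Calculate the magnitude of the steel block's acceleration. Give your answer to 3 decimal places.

1.980 m/s²

The horizontal push has components F cos 22° = 110.2 × 0.9272 = 102.177 N up the incline and F sin 22° = 110.2 × 0.3746 = 41.281 N pressing into the surface.
The normal force is therefore N = mg cos 22° + F sin 22° = 79.134 + 41.281 = 120.415 N, and kinetic friction down the slope is μN = 0.44 × 120.415 = 52.983 N.
Along the incline: F cos 22° − mg sin 22° − μN = ma, so 102.177 − 31.971 − 52.983 = 8.7 a, giving a = 1.9797 m/s².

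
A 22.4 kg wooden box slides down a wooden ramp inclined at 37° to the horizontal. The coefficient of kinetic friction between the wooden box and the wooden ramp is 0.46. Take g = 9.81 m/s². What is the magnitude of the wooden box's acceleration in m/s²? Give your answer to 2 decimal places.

Resolving the weight along the incline: the component pulling the wooden box down the slope is mg sin 37° = 22.4 × 9.81 × 0.6018 = 132.242 N, and the normal force is N = mg cos 37° = 22.4 × 9.81 × 0.7986 = 175.488 N.
Kinetic friction acts up the slope with magnitude f = μN = 0.46 × 175.488 = 80.724 N.
Net force along the incline is 132.242 − 80.724 = 51.518 N, so a = 51.518 / 22.4 = 2.2999 m/s².

2.30 m/s²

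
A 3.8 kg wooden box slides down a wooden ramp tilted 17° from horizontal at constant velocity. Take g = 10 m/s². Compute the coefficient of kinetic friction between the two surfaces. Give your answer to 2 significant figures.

At constant velocity the net force along the incline is zero: mg sin 17° = μ mg cos 17°.
So μ = tan 17° = 0.2924 / 0.9563 = 0.3058.

0.31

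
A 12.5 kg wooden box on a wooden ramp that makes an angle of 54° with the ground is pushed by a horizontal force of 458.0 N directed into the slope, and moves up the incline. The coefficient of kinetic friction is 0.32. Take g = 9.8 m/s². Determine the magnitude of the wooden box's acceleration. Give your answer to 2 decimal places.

2.28 m/s²

The horizontal push has components F cos 54° = 458.0 × 0.5878 = 269.212 N up the incline and F sin 54° = 458.0 × 0.8090 = 370.522 N pressing into the surface.
The normal force is therefore N = mg cos 54° + F sin 54° = 72.006 + 370.522 = 442.528 N, and kinetic friction down the slope is μN = 0.32 × 442.528 = 141.609 N.
Along the incline: F cos 54° − mg sin 54° − μN = ma, so 269.212 − 99.103 − 141.609 = 12.5 a, giving a = 2.2800 m/s².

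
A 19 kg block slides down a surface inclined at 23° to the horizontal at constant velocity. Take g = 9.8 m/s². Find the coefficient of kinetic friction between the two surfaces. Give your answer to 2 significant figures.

0.42

At constant velocity the net force along the incline is zero: mg sin 23° = μ mg cos 23°.
So μ = tan 23° = 0.3907 / 0.9205 = 0.4244.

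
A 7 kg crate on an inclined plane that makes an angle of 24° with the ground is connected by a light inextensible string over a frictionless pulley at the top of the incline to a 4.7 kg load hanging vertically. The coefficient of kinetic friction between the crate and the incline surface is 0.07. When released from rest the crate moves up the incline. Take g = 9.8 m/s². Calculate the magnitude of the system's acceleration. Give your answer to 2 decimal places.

1.18 m/s²

For the crate on the incline: the weight component along the slope is m₁g sin 24° = 7 × 9.8 × 0.4067 = 27.900 N and the normal force is N = m₁g cos 24° = 62.669 N.
Kinetic friction opposes the crate's motion up the incline: f = μN = 0.07 × 62.669 = 4.387 N acting down the slope.
Newton's second law for the crate (up-slope positive): T − 27.900 − 4.387 = 7 a. For the hanging load (downward positive): 4.7 × 9.8 − T = 4.7 a.
Adding the two equations eliminates T: 13.773 = 11.7 a, so a = 1.1772 m/s².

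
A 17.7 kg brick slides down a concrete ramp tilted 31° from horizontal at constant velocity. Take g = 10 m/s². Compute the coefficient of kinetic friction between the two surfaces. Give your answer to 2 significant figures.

0.60

At constant velocity the net force along the incline is zero: mg sin 31° = μ mg cos 31°.
So μ = tan 31° = 0.5150 / 0.8572 = 0.6008.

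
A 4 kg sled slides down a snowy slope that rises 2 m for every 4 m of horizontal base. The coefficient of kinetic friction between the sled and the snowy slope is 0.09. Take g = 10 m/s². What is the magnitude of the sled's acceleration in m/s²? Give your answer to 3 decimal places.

3.667 m/s²

Resolving the weight along the incline: the component pulling the sled down the slope is mg sin 26.57° = 4 × 10 × 0.4472 = 17.888 N, and the normal force is N = mg cos 26.57° = 4 × 10 × 0.8944 = 35.776 N.
Kinetic friction acts up the slope with magnitude f = μN = 0.09 × 35.776 = 3.220 N.
Net force along the incline is 17.888 − 3.220 = 14.668 N, so a = 14.668 / 4 = 3.6670 m/s².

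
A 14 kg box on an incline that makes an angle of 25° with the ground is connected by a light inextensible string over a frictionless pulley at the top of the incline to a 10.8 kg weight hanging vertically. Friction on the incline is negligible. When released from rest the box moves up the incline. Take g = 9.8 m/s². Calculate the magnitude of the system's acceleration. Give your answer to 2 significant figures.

1.9 m/s²

For the box on the incline: the weight component along the slope is m₁g sin 25° = 14 × 9.8 × 0.4226 = 57.981 N and the normal force is N = m₁g cos 25° = 124.345 N.
Newton's second law for the box (up-slope positive): T − 57.981 = 14 a. For the hanging weight (downward positive): 10.8 × 9.8 − T = 10.8 a.
Adding the two equations eliminates T: 47.859 = 24.8 a, so a = 1.9298 m/s².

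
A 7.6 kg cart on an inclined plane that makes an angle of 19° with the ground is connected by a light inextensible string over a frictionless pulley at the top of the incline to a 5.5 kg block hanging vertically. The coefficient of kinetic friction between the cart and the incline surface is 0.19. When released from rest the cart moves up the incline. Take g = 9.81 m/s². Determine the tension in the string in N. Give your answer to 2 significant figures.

47 N

For the cart on the incline: the weight component along the slope is m₁g sin 19° = 7.6 × 9.81 × 0.3256 = 24.275 N and the normal force is N = m₁g cos 19° = 70.494 N.
Kinetic friction opposes the cart's motion up the incline: f = μN = 0.19 × 70.494 = 13.394 N acting down the slope.
Newton's second law for the cart (up-slope positive): T − 24.275 − 13.394 = 7.6 a. For the hanging block (downward positive): 5.5 × 9.81 − T = 5.5 a.
Adding the two equations eliminates T: 16.286 = 13.1 a, so a = 1.2432 m/s².
Then from the hanging block's equation, T = 5.5 × (9.81 − 1.2432) = 47.117 N.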